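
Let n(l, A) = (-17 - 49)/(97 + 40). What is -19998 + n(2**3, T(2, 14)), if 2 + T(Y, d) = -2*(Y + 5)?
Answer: -2739792/137 ≈ -19998.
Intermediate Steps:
T(Y, d) = -12 - 2*Y (T(Y, d) = -2 - 2*(Y + 5) = -2 - 2*(5 + Y) = -2 + (-10 - 2*Y) = -12 - 2*Y)
n(l, A) = -66/137
-19998 + n(2**3, T(2, 14)) = -19998 - 66/137 = -2739792/137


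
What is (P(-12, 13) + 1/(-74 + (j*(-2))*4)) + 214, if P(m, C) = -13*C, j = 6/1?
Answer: 5489/122 ≈ 44.992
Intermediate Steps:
j = 6 (j = 6*1 = 6)
(P(-12, 13) + 1/(-74 + (j*(-2))*4)) + 214 = (-13*13 + 1/(-74 + (6*(-2))*4)) + 214 = (-169 + 1/(-74 - 12*4)) + 214 = (-169 + 1/(-74 - 48)) + 214 = (-169 + 1/(-122)) + 214 = (-169 - 1/122) + 214 = -20619/122 + 214 = 5489/122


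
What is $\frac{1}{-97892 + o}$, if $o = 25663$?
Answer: $- \frac{1}{72229} \approx -1.3845 \cdot 10^{-5}$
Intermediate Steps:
$\frac{1}{-97892 + o} = \frac{1}{-97892 + 25663} = \frac{1}{-72229} = - \frac{1}{72229}$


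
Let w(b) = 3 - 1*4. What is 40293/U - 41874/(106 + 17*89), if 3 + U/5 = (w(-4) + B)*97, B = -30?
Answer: -695438067/24365950 ≈ -28.541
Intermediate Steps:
w(b) = -1 (w(b) = 3 - 4 = -1)
U = -15050 (U = -15 + 5*((-1 - 30)*97) = -15 + 5*(-31*97) = -15 + 5*(-3007) = -15 - 15035 = -15050)
40293/U - 41874/(106 + 17*89) = 40293/(-15050) - 41874/(106 + 17*89) = 40293*(-1/15050) - 41874/(106 + 1513) = -40293/15050 - 41874/1619 = -695438067/24365950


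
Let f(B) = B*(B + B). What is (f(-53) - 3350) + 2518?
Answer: 4786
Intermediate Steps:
f(B) = 2*B² (f(B) = B*(2*B) = 2*B²)
(f(-53) - 3350) + 2518 = (2*(-53)² - 3350) + 2518 = (2*2809 - 3350) + 2518 = (5618 - 3350) + 2518 = 2268 + 2518 = 4786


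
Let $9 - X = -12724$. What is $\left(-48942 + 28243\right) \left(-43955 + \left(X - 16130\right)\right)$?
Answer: $980139048$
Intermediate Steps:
$X = 12733$ ($X = 9 - -12724 = 9 + 12724 = 12733$)
$\left(-48942 + 28243\right) \left(-43955 + \left(X - 16130\right)\right) = \left(-48942 + 28243\right) \left(-43955 + \left(12733 - 16130\right)\right) = - 20699 \left(-43955 + \left(12733 - 16130\right)\right) = - 20699 \left(-43955 - 3397\right) = \left(-20699\right) \left(-47352\right) = 980139048$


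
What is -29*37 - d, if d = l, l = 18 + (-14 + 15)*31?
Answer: -1122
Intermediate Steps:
l = 49 (l = 18 + 1*31 = 18 + 31 = 49)
d = 49
-29*37 - d = -29*37 - 1*49 = -1073 - 49 = -1122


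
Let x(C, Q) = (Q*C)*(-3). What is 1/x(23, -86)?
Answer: 1/5934 ≈ 0.00016852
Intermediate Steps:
x(C, Q) = -3*C*Q (x(C, Q) = (C*Q)*(-3) = -3*C*Q)
1/x(23, -86) = 1/(-3*23*(-86)) = 1/5934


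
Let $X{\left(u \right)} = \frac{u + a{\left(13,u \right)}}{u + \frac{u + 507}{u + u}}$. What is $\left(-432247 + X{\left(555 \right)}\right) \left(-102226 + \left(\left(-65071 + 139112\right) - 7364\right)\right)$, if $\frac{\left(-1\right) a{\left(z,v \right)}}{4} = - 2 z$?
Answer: $\frac{1580414211759421}{102852} \approx 1.5366 \cdot 10^{10}$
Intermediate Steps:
$a{\left(z,v \right)} = 8 z$ ($a{\left(z,v \right)} = - 4 \left(- 2 z\right) = 8 z$)
$X{\left(u \right)} = \frac{104 + u}{u + \frac{507 + u}{2 u}}$ ($X{\left(u \right)} = \frac{u + 8 \cdot 13}{u + \frac{u + 507}{u + u}} = \frac{u + 104}{u + \frac{507 + u}{2 u}} = \frac{104 + u}{u + \left(507 + u\right) \frac{1}{2 u}} = \frac{104 + u}{u + \frac{507 + u}{2 u}}$)
$\left(-432247 + X{\left(555 \right)}\right) \left(-102226 + \left(\left(-65071 + 139112\right) - 7364\right)\right) = \left(-432247 + 2 \cdot 555 \frac{1}{507 + 555 + 2 \cdot 555^{2}} \left(104 + 555\right)\right) \left(-102226 + \left(\left(-65071 + 139112\right) - 7364\right)\right) = \left(-432247 + 2 \cdot 555 \frac{1}{507 + 555 + 2 \cdot 308025} \cdot 659\right) \left(-102226 + \left(74041 - 7364\right)\right) = \left(-432247 + 2 \cdot 555 \frac{1}{507 + 555 + 616050} \cdot 659\right) \left(-102226 + 66677\right) = \left(-432247 + 2 \cdot 555 \cdot \frac{1}{617112} \cdot 659\right) \left(-35549\right) = \left(-432247 + \frac{121915}{102852}\right) \left(-35549\right) = \left(- \frac{44457346529}{102852}\right) \left(-35549\right) = \frac{1580414211759421}{102852}$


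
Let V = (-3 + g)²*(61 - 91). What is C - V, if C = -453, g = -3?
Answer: 627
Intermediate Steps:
V = -1080 (V = (-3 - 3)²*(61 - 91) = (-6)²*(-30) = 36*(-30) = -1080)
C - V = -453 - 1*(-1080) = -453 + 1080 = 627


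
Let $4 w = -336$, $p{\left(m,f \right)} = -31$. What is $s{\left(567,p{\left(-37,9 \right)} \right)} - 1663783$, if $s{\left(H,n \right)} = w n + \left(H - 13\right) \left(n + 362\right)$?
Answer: $-1477805$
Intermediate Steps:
$w = -84$ ($w = \frac{1}{4} \left(-336\right) = -84$)
$s{\left(H,n \right)} = - 84 n + \left(-13 + H\right) \left(362 + n\right)$ ($s{\left(H,n \right)} = - 84 n + \left(H - 13\right) \left(n + 362\right) = - 84 n + \left(-13 + H\right) \left(362 + n\right)$)
$s{\left(567,p{\left(-37,9 \right)} \right)} - 1663783 = \left(-4706 - -3007 + 362 \cdot 567 + 567 \left(-31\right)\right) - 1663783 = \left(-4706 + 3007 + 205254 - 17577\right) - 1663783 = 185978 - 1663783 = -1477805$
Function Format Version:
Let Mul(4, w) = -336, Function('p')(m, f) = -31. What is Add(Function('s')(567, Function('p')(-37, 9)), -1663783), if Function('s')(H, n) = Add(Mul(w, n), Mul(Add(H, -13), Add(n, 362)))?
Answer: -1477805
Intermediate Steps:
w = -84 (w = Mul(Rational(1, 4), -336) = -84)
Function('s')(H, n) = Add(Mul(-84, n), Mul(Add(-13, H), Add(362, n))) (Function('s')(H, n) = Add(Mul(-84, n), Mul(Add(H, -13), Add(n, 362))) = Add(Mul(-84, n), Mul(Add(-13, H), Add(362, n))))
Add(Function('s')(567, Function('p')(-37, 9)), -1663783) = Add(Add(-4706, Mul(-97, -31), Mul(362, 567), Mul(567, -31)), -1663783) = Add(Add(-4706, 3007, 205254, -17577), -1663783) = Add(185978, -1663783) = -1477805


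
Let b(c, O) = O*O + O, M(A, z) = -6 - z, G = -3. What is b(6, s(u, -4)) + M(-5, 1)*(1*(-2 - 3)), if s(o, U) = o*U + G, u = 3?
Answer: 245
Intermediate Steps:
s(o, U) = -3 + U*o (s(o, U) = o*U - 3 = U*o - 3 = -3 + U*o)
b(c, O) = O + O**2 (b(c, O) = O**2 + O = O + O**2)
b(6, s(u, -4)) + M(-5, 1)*(1*(-2 - 3)) = (-3 - 4*3)*(1 + (-3 - 4*3)) + (-6 - 1*1)*(1*(-2 - 3)) = (-3 - 12)*(1 + (-3 - 12)) + (-6 - 1)*(1*(-5)) = -15*(1 - 15) - 7*(-5) = -15*(-14) + 35 = 210 + 35 = 245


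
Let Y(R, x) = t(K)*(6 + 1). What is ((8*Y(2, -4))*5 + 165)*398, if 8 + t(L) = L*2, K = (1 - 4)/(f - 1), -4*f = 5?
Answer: -1586030/3 ≈ -5.2868e+5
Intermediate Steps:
f = -5/4 (f = -¼*5 = -5/4 ≈ -1.2500)
K = 4/3 (K = (1 - 4)/(-5/4 - 1) = -3/(-9/4) = -3*(-4/9) = 4/3 ≈ 1.3333)
t(L) = -8 + 2*L (t(L) = -8 + L*2 = -8 + 2*L)
Y(R, x) = -112/3 (Y(R, x) = (-8 + 2*(4/3))*(6 + 1) = (-8 + 8/3)*7 = -16/3*7 = -112/3)
((8*Y(2, -4))*5 + 165)*398 = ((8*(-112/3))*5 + 165)*398 = (-896/3*5 + 165)*398 = (-4480/3 + 165)*398 = -3985/3*398 = -1586030/3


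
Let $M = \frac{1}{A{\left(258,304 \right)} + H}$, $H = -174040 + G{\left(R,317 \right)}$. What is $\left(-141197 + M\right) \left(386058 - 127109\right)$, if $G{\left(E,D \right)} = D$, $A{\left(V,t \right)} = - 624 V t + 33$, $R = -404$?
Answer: $- \frac{1795792433429917823}{49115258} \approx -3.6563 \cdot 10^{10}$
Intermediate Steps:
$A{\left(V,t \right)} = 33 - 624 V t$ ($A{\left(V,t \right)} = - 624 V t + 33 = 33 - 624 V t$)
$H = -173723$ ($H = -174040 + 317 = -173723$)
$M = - \frac{1}{49115258}$ ($M = \frac{1}{\left(33 - 160992 \cdot 304\right) - 173723} = \frac{1}{\left(33 - 48941568\right) - 173723} = \frac{1}{-48941535 - 173723} = \frac{1}{-49115258} = - \frac{1}{49115258} \approx -2.036 \cdot 10^{-8}$)
$\left(-141197 + M\right) \left(386058 - 127109\right) = \left(-141197 - \frac{1}{49115258}\right) \left(386058 - 127109\right) = \left(- \frac{6934927083827}{49115258}\right) 258949 = - \frac{1795792433429917823}{49115258}$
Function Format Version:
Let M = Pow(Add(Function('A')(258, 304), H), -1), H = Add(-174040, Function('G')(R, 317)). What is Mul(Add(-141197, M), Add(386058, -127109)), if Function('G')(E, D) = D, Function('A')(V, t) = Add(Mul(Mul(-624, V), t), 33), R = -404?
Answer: Rational(-1795792433429917823, 49115258) ≈ -3.6563e+10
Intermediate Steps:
Function('A')(V, t) = Add(33, Mul(-624, V, t)) (Function('A')(V, t) = Add(Mul(-624, V, t), 33) = Add(33, Mul(-624, V, t)))
H = -173723 (H = Add(-174040, 317) = -173723)
M = Rational(-1, 49115258) (M = Pow(Add(Add(33, Mul(-624, 258, 304)), -173723), -1) = Pow(Add(Add(33, -48941568), -173723), -1) = Pow(Add(-48941535, -173723), -1) = Pow(-49115258, -1) = Rational(-1, 49115258) ≈ -2.0360e-8)
Mul(Add(-141197, M), Add(386058, -127109)) = Mul(Add(-141197, Rational(-1, 49115258)), Add(386058, -127109)) = Mul(Rational(-6934927083827, 49115258), 258949) = Rational(-1795792433429917823, 49115258)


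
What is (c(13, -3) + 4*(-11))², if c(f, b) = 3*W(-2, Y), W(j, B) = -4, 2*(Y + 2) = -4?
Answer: 3136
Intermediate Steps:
Y = -4 (Y = -2 + (½)*(-4) = -2 - 2 = -4)
c(f, b) = -12 (c(f, b) = 3*(-4) = -12)
(c(13, -3) + 4*(-11))² = (-12 + 4*(-11))² = (-12 - 44)² = (-56)² = 3136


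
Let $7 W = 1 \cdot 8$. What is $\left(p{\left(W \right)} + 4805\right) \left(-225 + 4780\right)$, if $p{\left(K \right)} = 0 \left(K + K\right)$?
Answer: $21886775$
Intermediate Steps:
$W = \frac{8}{7}$ ($W = \frac{1 \cdot 8}{7} = \frac{1}{7} \cdot 8 = \frac{8}{7} \approx 1.1429$)
$p{\left(K \right)} = 0$ ($p{\left(K \right)} = 0 \cdot 2 K = 0$)
$\left(p{\left(W \right)} + 4805\right) \left(-225 + 4780\right) = \left(0 + 4805\right) \left(-225 + 4780\right) = 4805 \cdot 4555 = 21886775$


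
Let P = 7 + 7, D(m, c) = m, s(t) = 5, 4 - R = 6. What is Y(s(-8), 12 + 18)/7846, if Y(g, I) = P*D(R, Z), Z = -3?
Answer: -14/3923 ≈ -0.0035687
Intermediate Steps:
R = -2 (R = 4 - 1*6 = 4 - 6 = -2)
P = 14
Y(g, I) = -28 (Y(g, I) = 14*(-2) = -28)
Y(s(-8), 12 + 18)/7846 = -28/7846 = -28*1/7846 = -14/3923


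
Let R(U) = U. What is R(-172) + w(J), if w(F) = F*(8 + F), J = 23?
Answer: 541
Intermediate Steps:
R(-172) + w(J) = -172 + 23*(8 + 23) = -172 + 23*31 = -172 + 713 = 541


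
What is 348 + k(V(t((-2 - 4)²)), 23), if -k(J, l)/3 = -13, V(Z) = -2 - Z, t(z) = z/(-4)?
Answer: 387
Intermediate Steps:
t(z) = -z/4 (t(z) = z*(-¼) = -z/4)
k(J, l) = 39 (k(J, l) = -3*(-13) = 39)
348 + k(V(t((-2 - 4)²)), 23) = 348 + 39 = 387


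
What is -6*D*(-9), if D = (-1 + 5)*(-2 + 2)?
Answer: 0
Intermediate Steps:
D = 0 (D = 4*0 = 0)
-6*D*(-9) = -6*0*(-9) = 0*(-9) = 0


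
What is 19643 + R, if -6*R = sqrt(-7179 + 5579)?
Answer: 19643 - 20*I/3 ≈ 19643.0 - 6.6667*I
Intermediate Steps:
R = -20*I/3 (R = -sqrt(-7179 + 5579)/6 = -20*I/3 ≈ -6.6667*I)
19643 + R = 19643 - 20*I/3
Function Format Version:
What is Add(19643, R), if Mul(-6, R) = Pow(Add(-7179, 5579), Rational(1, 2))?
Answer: Add(19643, Mul(Rational(-20, 3), I)) ≈ Add(19643., Mul(-6.6667, I))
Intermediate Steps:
R = Mul(Rational(-20, 3), I) (R = Mul(Rational(-1, 6), Pow(Add(-7179, 5579), Rational(1, 2))) = Mul(Rational(-1, 6), Pow(-1600, Rational(1, 2))) = Mul(Rational(-1, 6), Mul(40, I)) = Mul(Rational(-20, 3), I) ≈ Mul(-6.6667, I))
Add(19643, R) = Add(19643, Mul(Rational(-20, 3), I))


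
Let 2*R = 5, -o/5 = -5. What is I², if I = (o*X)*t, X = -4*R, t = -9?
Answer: 5062500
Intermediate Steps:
o = 25 (o = -5*(-5) = 25)
R = 5/2 (R = (½)*5 = 5/2 ≈ 2.5000)
X = -10 (X = -4*5/2 = -10)
I = 2250 (I = (25*(-10))*(-9) = -250*(-9) = 2250)
I² = 2250² = 5062500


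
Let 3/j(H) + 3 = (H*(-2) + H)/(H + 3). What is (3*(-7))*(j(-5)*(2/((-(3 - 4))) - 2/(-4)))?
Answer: 315/11 ≈ 28.636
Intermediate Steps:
j(H) = 3/(-3 - H/(3 + H)) (j(H) = 3/(-3 + (H*(-2) + H)/(H + 3)) = 3/(-3 + (-2*H + H)/(3 + H)) = 3/(-3 + (-H)/(3 + H)) = 3/(-3 - H/(3 + H)))
(3*(-7))*(j(-5)*(2/((-(3 - 4))) - 2/(-4))) = (3*(-7))*((3*(-3 - 1*(-5))/(9 + 4*(-5)))*(2/((-(3 - 4))) - 2/(-4))) = -21*3*(-3 + 5)/(9 - 20)*(2/((-1*(-1))) - 2*(-¼)) = -21*3*2/(-11)*(2/1 + ½) = -21*3*(-1/11)*2*(2*1 + ½) = -(-126)*(2 + ½)/11 = -(-126)*5/(11*2) = -21*(-15/11) = 315/11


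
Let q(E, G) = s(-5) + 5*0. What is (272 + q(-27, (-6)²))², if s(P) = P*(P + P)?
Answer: 103684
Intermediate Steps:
s(P) = 2*P² (s(P) = P*(2*P) = 2*P²)
q(E, G) = 50 (q(E, G) = 2*(-5)² + 5*0 = 2*25 + 0 = 50 + 0 = 50)
(272 + q(-27, (-6)²))² = (272 + 50)² = 322² = 103684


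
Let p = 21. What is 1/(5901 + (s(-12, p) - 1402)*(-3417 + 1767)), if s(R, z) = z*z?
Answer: 1/1591551 ≈ 6.2832e-7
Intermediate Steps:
s(R, z) = z**2
1/(5901 + (s(-12, p) - 1402)*(-3417 + 1767)) = 1/(5901 + (21**2 - 1402)*(-3417 + 1767)) = 1/(5901 + (441 - 1402)*(-1650)) = 1/(5901 - 961*(-1650)) = 1/(5901 + 1585650) = 1/1591551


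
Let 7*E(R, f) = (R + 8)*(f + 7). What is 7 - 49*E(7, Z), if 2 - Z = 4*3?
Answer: 322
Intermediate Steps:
Z = -10 (Z = 2 - 4*3 = 2 - 1*12 = 2 - 12 = -10)
E(R, f) = (7 + f)*(8 + R)/7 (E(R, f) = ((R + 8)*(f + 7))/7 = ((8 + R)*(7 + f))/7 = ((7 + f)*(8 + R))/7 = (7 + f)*(8 + R)/7)
7 - 49*E(7, Z) = 7 - 49*(8 + 7 + (8/7)*(-10) + (1/7)*7*(-10)) = 7 - 49*(8 + 7 - 80/7 - 10) = 7 - 49*(-45/7) = 7 + 315 = 322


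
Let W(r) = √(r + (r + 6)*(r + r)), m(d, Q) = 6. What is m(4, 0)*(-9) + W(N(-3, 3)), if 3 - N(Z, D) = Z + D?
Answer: -54 + √57 ≈ -46.450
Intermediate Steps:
N(Z, D) = 3 - D - Z (N(Z, D) = 3 - (Z + D) = 3 - (D + Z) = 3 + (-D - Z) = 3 - D - Z)
W(r) = √(r + 2*r*(6 + r)) (W(r) = √(r + (6 + r)*(2*r)) = √(r + 2*r*(6 + r)))
m(4, 0)*(-9) + W(N(-3, 3)) = 6*(-9) + √((3 - 1*3 - 1*(-3))*(13 + 2*(3 - 1*3 - 1*(-3)))) = -54 + √((3 - 3 + 3)*(13 + 2*(3 - 3 + 3))) = -54 + √(3*(13 + 2*3)) = -54 + √(3*(13 + 6)) = -54 + √(3*19) = -54 + √57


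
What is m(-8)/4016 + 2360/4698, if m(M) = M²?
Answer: 305576/589599 ≈ 0.51828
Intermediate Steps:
m(-8)/4016 + 2360/4698 = (-8)²/4016 + 2360/4698 = 64*(1/4016) + 2360*(1/4698) = 4/251 + 1180/2349 = 305576/589599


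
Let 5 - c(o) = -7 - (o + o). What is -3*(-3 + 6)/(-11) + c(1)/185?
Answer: 1819/2035 ≈ 0.89386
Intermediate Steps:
c(o) = 12 + 2*o (c(o) = 5 - (-7 - (o + o)) = 5 - (-7 - 2*o) = 5 + (7 + 2*o) = 12 + 2*o)
-3*(-3 + 6)/(-11) + c(1)/185 = -3*(-3 + 6)/(-11) + (12 + 2*1)/185 = -3*3*(-1/11) + (12 + 2)*(1/185) = -9*(-1/11) + 14*(1/185) = 9/11 + 14/185 = 1819/2035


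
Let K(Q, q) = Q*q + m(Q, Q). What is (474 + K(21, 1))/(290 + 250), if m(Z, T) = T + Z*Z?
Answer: 319/180 ≈ 1.7722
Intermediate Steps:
m(Z, T) = T + Z**2
K(Q, q) = Q + Q**2 + Q*q (K(Q, q) = Q*q + (Q + Q**2) = Q + Q**2 + Q*q)
(474 + K(21, 1))/(290 + 250) = (474 + 21*(1 + 21 + 1))/(290 + 250) = (474 + 21*23)/540 = (474 + 483)*(1/540) = 957*(1/540) = 319/180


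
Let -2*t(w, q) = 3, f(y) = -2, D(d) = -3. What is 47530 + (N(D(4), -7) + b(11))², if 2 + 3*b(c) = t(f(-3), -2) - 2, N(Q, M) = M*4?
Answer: 1743121/36 ≈ 48420.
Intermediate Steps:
N(Q, M) = 4*M
t(w, q) = -3/2 (t(w, q) = -½*3 = -3/2)
b(c) = -11/6 (b(c) = -⅔ + (-3/2 - 2)/3 = -⅔ + (⅓)*(-7/2) = -⅔ - 7/6 = -11/6)
47530 + (N(D(4), -7) + b(11))² = 47530 + (4*(-7) - 11/6)² = 47530 + (-28 - 11/6)² = 47530 + (-179/6)² = 47530 + 32041/36 = 1743121/36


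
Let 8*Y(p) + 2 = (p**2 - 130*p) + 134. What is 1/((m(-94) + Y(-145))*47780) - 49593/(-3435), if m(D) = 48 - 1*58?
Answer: 1576819403651/109216515435 ≈ 14.438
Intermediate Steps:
Y(p) = 33/2 - 65*p/4 + p**2/8 (Y(p) = -1/4 + ((p**2 - 130*p) + 134)/8 = -1/4 + (134 + p**2 - 130*p)/8 = -1/4 + (67/4 - 65*p/4 + p**2/8) = 33/2 - 65*p/4 + p**2/8)
m(D) = -10 (m(D) = 48 - 58 = -10)
1/((m(-94) + Y(-145))*47780) - 49593/(-3435) = 1/((-10 + (33/2 - 65/4*(-145) + (1/8)*(-145)**2))*47780) - 49593/(-3435) = (1/47780)/(-10 + (33/2 + 9425/4 + (1/8)*21025)) - 49593*(-1/3435) = (1/47780)/(-10 + (33/2 + 9425/4 + 21025/8)) + 16531/1145 = (1/47780)/(-10 + 40007/8) + 16531/1145 = (1/47780)/(39927/8) + 16531/1145 = (8/39927)*(1/47780) + 16531/1145 = 2/476928015 + 16531/1145 = 1576819403651/109216515435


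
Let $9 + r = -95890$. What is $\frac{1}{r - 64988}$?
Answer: $- \frac{1}{160887} \approx -6.2155 \cdot 10^{-6}$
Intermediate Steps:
$r = -95899$ ($r = -9 - 95890 = -95899$)
$\frac{1}{r - 64988} = \frac{1}{-95899 - 64988} = \frac{1}{-160887} = - \frac{1}{160887}$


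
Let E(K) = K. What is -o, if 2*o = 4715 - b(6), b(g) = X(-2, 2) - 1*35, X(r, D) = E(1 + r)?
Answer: -4751/2 ≈ -2375.5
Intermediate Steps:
X(r, D) = 1 + r
b(g) = -36 (b(g) = (1 - 2) - 1*35 = -1 - 35 = -36)
o = 4751/2 (o = (4715 - 1*(-36))/2 = (4715 + 36)/2 = (½)*4751 = 4751/2 ≈ 2375.5)
-o = -1*4751/2 = -4751/2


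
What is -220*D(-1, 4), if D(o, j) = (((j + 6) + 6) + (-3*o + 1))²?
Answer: -88000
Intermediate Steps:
D(o, j) = (13 + j - 3*o)² (D(o, j) = (((6 + j) + 6) + (1 - 3*o))² = ((12 + j) + (1 - 3*o))² = (13 + j - 3*o)²)
-220*D(-1, 4) = -220*(13 + 4 - 3*(-1))² = -220*(13 + 4 + 3)² = -220*20² = -220*400 = -88000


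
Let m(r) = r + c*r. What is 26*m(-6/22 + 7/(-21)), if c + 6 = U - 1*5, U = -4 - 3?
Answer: 8840/33 ≈ 267.88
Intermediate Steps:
U = -7
c = -18 (c = -6 + (-7 - 1*5) = -6 + (-7 - 5) = -6 - 12 = -18)
m(r) = -17*r (m(r) = r - 18*r = -17*r)
26*m(-6/22 + 7/(-21)) = 26*(-17*(-6/22 + 7/(-21))) = 26*(-17*(-6*1/22 + 7*(-1/21))) = 26*(-17*(-3/11 - ⅓)) = 26*(-17*(-20/33)) = 26*(340/33) = 8840/33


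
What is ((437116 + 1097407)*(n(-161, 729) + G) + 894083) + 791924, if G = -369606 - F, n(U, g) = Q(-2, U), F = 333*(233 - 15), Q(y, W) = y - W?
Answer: -678320395436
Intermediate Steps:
F = 72594 (F = 333*218 = 72594)
n(U, g) = -2 - U
G = -442200 (G = -369606 - 1*72594 = -369606 - 72594 = -442200)
((437116 + 1097407)*(n(-161, 729) + G) + 894083) + 791924 = ((437116 + 1097407)*((-2 - 1*(-161)) - 442200) + 894083) + 791924 = (1534523*((-2 + 161) - 442200) + 894083) + 791924 = (1534523*(159 - 442200) + 894083) + 791924 = (1534523*(-442041) + 894083) + 791924 = (-678322081443 + 894083) + 791924 = -678321187360 + 791924 = -678320395436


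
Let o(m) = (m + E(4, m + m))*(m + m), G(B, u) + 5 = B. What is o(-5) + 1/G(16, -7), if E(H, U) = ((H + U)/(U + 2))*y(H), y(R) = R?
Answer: 221/11 ≈ 20.091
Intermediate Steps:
G(B, u) = -5 + B
E(H, U) = H*(H + U)/(2 + U) (E(H, U) = ((H + U)/(U + 2))*H = ((H + U)/(2 + U))*H = H*(H + U)/(2 + U))
o(m) = 2*m*(m + 4*(4 + 2*m)/(2 + 2*m)) (o(m) = (m + 4*(4 + (m + m))/(2 + (m + m)))*(m + m) = (m + 4*(4 + 2*m)/(2 + 2*m))*(2*m) = 2*m*(m + 4*(4 + 2*m)/(2 + 2*m)))
o(-5) + 1/G(16, -7) = 2*(-5)*(8 + (-5)**2 + 5*(-5))/(1 - 5) + 1/(-5 + 16) = 2*(-5)*(8 + 25 - 25)/(-4) + 1/11 = 2*(-5)*(-1/4)*8 + 1/11 = 20 + 1/11 = 221/11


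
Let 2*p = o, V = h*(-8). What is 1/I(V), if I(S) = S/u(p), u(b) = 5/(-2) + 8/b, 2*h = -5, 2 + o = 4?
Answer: 11/40 ≈ 0.27500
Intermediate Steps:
o = 2 (o = -2 + 4 = 2)
h = -5/2 (h = (½)*(-5) = -5/2 ≈ -2.5000)
V = 20 (V = -5/2*(-8) = 20)
p = 1 (p = (½)*2 = 1)
u(b) = -5/2 + 8/b (u(b) = 5*(-½) + 8/b = -5/2 + 8/b)
I(S) = 2*S/11 (I(S) = S/(-5/2 + 8/1) = S/(-5/2 + 8*1) = S/(-5/2 + 8) = S/(11/2) = S*(2/11) = 2*S/11)
1/I(V) = 1/((2/11)*20) = 1/(40/11) = 11/40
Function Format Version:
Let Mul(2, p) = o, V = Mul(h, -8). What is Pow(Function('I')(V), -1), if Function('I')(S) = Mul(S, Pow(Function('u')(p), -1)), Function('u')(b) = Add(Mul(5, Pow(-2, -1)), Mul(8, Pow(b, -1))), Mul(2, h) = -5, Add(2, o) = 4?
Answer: Rational(11, 40) ≈ 0.27500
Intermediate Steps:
o = 2 (o = Add(-2, 4) = 2)
h = Rational(-5, 2) (h = Mul(Rational(1, 2), -5) = Rational(-5, 2) ≈ -2.5000)
V = 20 (V = Mul(Rational(-5, 2), -8) = 20)
p = 1 (p = Mul(Rational(1, 2), 2) = 1)
Function('u')(b) = Add(Rational(-5, 2), Mul(8, Pow(b, -1))) (Function('u')(b) = Add(Mul(5, Rational(-1, 2)), Mul(8, Pow(b, -1))) = Add(Rational(-5, 2), Mul(8, Pow(b, -1))))
Function('I')(S) = Mul(Rational(2, 11), S) (Function('I')(S) = Mul(S, Pow(Add(Rational(-5, 2), Mul(8, Pow(1, -1))), -1)) = Mul(S, Pow(Add(Rational(-5, 2), Mul(8, 1)), -1)) = Mul(S, Pow(Add(Rational(-5, 2), 8), -1)) = Mul(S, Pow(Rational(11, 2), -1)) = Mul(S, Rational(2, 11)) = Mul(Rational(2, 11), S))
Pow(Function('I')(V), -1) = Pow(Mul(Rational(2, 11), 20), -1) = Pow(Rational(40, 11), -1) = Rational(11, 40)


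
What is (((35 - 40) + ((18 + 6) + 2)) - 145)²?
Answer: 15376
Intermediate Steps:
(((35 - 40) + ((18 + 6) + 2)) - 145)² = ((-5 + (24 + 2)) - 145)² = ((-5 + 26) - 145)² = (21 - 145)² = (-124)² = 15376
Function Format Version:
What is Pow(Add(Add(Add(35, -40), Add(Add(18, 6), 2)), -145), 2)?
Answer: 15376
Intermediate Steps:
Pow(Add(Add(Add(35, -40), Add(Add(18, 6), 2)), -145), 2) = Pow(Add(Add(-5, Add(24, 2)), -145), 2) = Pow(Add(Add(-5, 26), -145), 2) = Pow(Add(21, -145), 2) = Pow(-124, 2) = 15376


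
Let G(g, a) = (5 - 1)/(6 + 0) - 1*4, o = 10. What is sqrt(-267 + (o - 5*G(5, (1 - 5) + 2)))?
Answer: I*sqrt(2163)/3 ≈ 15.503*I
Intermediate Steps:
G(g, a) = -10/3 (G(g, a) = 4/6 - 4 = 4*(1/6) - 4 = 2/3 - 4 = -10/3)
sqrt(-267 + (o - 5*G(5, (1 - 5) + 2))) = sqrt(-267 + (10 - 5*(-10/3))) = sqrt(-267 + (10 + 50/3)) = sqrt(-267 + 80/3) = sqrt(-721/3) = I*sqrt(2163)/3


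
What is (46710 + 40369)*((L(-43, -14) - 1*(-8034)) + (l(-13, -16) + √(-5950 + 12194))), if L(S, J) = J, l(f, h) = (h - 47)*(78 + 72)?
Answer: -124522970 + 174158*√1561 ≈ -1.1764e+8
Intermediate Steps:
l(f, h) = -7050 + 150*h (l(f, h) = (-47 + h)*150 = -7050 + 150*h)
(46710 + 40369)*((L(-43, -14) - 1*(-8034)) + (l(-13, -16) + √(-5950 + 12194))) = (46710 + 40369)*((-14 - 1*(-8034)) + ((-7050 + 150*(-16)) + √(-5950 + 12194))) = 87079*((-14 + 8034) + ((-7050 - 2400) + √6244)) = 87079*(8020 + (-9450 + 2*√1561)) = 87079*(-1430 + 2*√1561) = -124522970 + 174158*√1561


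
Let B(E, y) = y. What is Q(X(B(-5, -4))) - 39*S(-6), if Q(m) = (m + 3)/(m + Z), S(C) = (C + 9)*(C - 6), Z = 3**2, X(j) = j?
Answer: 7019/5 ≈ 1403.8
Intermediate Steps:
Z = 9
S(C) = (-6 + C)*(9 + C) (S(C) = (9 + C)*(-6 + C) = (-6 + C)*(9 + C))
Q(m) = (3 + m)/(9 + m) (Q(m) = (m + 3)/(m + 9) = (3 + m)/(9 + m))
Q(X(B(-5, -4))) - 39*S(-6) = (3 - 4)/(9 - 4) - 39*(-54 + (-6)**2 + 3*(-6)) = -1/5 - 39*(-54 + 36 - 18) = (1/5)*(-1) - 39*(-36) = -1/5 + 1404 = 7019/5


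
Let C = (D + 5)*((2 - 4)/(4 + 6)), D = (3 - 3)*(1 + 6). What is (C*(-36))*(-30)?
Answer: -1080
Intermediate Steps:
D = 0 (D = 0*7 = 0)
C = -1 (C = (0 + 5)*((2 - 4)/(4 + 6)) = 5*(-2/10) = 5*(-2*⅒) = 5*(-⅕) = -1)
(C*(-36))*(-30) = -1*(-36)*(-30) = 36*(-30) = -1080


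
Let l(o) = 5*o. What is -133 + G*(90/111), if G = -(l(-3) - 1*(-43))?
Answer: -5761/37 ≈ -155.70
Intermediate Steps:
G = -28 (G = -(5*(-3) - 1*(-43)) = -(-15 + 43) = -1*28 = -28)
-133 + G*(90/111) = -133 - 2520/111 = -133 - 28*30/37 = -133 - 840/37 = -5761/37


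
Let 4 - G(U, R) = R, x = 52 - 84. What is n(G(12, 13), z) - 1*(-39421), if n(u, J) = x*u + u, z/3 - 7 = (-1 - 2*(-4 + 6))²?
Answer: 39700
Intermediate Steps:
x = -32
G(U, R) = 4 - R
z = 96 (z = 21 + 3*(-1 - 2*(-4 + 6))² = 21 + 3*(-1 - 2*2)² = 21 + 3*(-1 - 4)² = 21 + 3*(-5)² = 21 + 3*25 = 21 + 75 = 96)
n(u, J) = -31*u (n(u, J) = -32*u + u = -31*u)
n(G(12, 13), z) - 1*(-39421) = -31*(4 - 1*13) - 1*(-39421) = -31*(4 - 13) + 39421 = -31*(-9) + 39421 = 279 + 39421 = 39700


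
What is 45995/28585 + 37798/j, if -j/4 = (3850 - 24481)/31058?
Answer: 1678029642976/117947427 ≈ 14227.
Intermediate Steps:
j = 41262/15529 (j = -4*(3850 - 24481)/31058 = -(-82524)/31058 = -4*(-20631/31058) = 41262/15529 ≈ 2.6571)
45995/28585 + 37798/j = 45995/28585 + 37798/(41262/15529) = 45995*(1/28585) + 37798*(15529/41262) = 9199/5717 + 293482571/20631 = 1678029642976/117947427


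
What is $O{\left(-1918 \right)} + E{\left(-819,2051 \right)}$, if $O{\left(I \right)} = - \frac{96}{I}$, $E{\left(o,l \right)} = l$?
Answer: $\frac{1966957}{959} \approx 2051.1$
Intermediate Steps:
$O{\left(-1918 \right)} + E{\left(-819,2051 \right)} = - \frac{96}{-1918} + 2051 = \left(-96\right) \left(- \frac{1}{1918}\right) + 2051 = \frac{48}{959} + 2051 = \frac{1966957}{959}$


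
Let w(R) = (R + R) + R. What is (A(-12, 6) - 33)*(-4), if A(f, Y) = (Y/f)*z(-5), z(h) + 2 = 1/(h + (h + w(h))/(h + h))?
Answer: 382/3 ≈ 127.33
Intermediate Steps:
w(R) = 3*R (w(R) = 2*R + R = 3*R)
z(h) = -2 + 1/(2 + h) (z(h) = -2 + 1/(h + (h + 3*h)/(h + h)) = -2 + 1/(h + (4*h)/((2*h))) = -2 + 1/(h + (4*h)*(1/(2*h))) = -2 + 1/(h + 2) = -2 + 1/(2 + h))
A(f, Y) = -7*Y/(3*f) (A(f, Y) = (Y/f)*((-3 - 2*(-5))/(2 - 5)) = (Y/f)*((-3 + 10)/(-3)) = (Y/f)*(-⅓*7) = (Y/f)*(-7/3) = -7*Y/(3*f))
(A(-12, 6) - 33)*(-4) = (-7/3*6/(-12) - 33)*(-4) = (-7/3*6*(-1/12) - 33)*(-4) = (7/6 - 33)*(-4) = -191/6*(-4) = 382/3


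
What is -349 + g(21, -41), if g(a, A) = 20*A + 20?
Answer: -1149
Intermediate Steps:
g(a, A) = 20 + 20*A
-349 + g(21, -41) = -349 + (20 + 20*(-41)) = -349 + (20 - 820) = -349 - 800 = -1149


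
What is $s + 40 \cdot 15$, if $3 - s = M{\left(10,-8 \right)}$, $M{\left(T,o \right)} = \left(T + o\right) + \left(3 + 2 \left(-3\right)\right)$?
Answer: $604$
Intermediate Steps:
$M{\left(T,o \right)} = -3 + T + o$ ($M{\left(T,o \right)} = \left(T + o\right) + \left(3 - 6\right) = \left(T + o\right) - 3 = -3 + T + o$)
$s = 4$ ($s = 3 - \left(-3 + 10 - 8\right) = 3 - -1 = 3 + 1 = 4$)
$s + 40 \cdot 15 = 4 + 40 \cdot 15 = 4 + 600 = 604$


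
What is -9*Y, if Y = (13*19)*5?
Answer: -11115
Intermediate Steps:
Y = 1235 (Y = 247*5 = 1235)
-9*Y = -9*1235 = -11115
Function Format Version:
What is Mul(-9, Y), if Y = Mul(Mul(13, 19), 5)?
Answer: -11115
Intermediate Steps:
Y = 1235 (Y = Mul(247, 5) = 1235)
Mul(-9, Y) = Mul(-9, 1235) = -11115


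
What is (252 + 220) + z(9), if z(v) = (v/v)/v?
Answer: 4249/9 ≈ 472.11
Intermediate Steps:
z(v) = 1/v
(252 + 220) + z(9) = (252 + 220) + 1/9 = 472 + ⅑ = 4249/9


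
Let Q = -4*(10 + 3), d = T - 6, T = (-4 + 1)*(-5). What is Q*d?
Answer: -468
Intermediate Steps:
T = 15 (T = -3*(-5) = 15)
d = 9 (d = 15 - 6 = 9)
Q = -52 (Q = -4*13 = -52)
Q*d = -52*9 = -468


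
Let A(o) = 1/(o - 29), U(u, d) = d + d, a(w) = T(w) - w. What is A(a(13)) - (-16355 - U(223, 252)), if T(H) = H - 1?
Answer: 505769/30 ≈ 16859.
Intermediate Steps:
T(H) = -1 + H
a(w) = -1 (a(w) = (-1 + w) - w = -1)
U(u, d) = 2*d
A(o) = 1/(-29 + o)
A(a(13)) - (-16355 - U(223, 252)) = 1/(-29 - 1) - (-16355 - 2*252) = 1/(-30) - (-16355 - 1*504) = -1/30 - (-16355 - 504) = -1/30 - 1*(-16859) = -1/30 + 16859 = 505769/30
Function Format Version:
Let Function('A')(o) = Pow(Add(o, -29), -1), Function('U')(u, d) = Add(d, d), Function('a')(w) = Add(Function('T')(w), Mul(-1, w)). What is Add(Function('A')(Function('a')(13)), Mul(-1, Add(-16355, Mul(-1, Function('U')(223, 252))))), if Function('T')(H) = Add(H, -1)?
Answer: Rational(505769, 30) ≈ 16859.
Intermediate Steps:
Function('T')(H) = Add(-1, H)
Function('a')(w) = -1 (Function('a')(w) = Add(Add(-1, w), Mul(-1, w)) = -1)
Function('U')(u, d) = Mul(2, d)
Function('A')(o) = Pow(Add(-29, o), -1)
Add(Function('A')(Function('a')(13)), Mul(-1, Add(-16355, Mul(-1, Function('U')(223, 252))))) = Add(Pow(Add(-29, -1), -1), Mul(-1, Add(-16355, Mul(-1, Mul(2, 252))))) = Add(Pow(-30, -1), Mul(-1, Add(-16355, Mul(-1, 504)))) = Add(Rational(-1, 30), Mul(-1, Add(-16355, -504))) = Add(Rational(-1, 30), Mul(-1, -16859)) = Add(Rational(-1, 30), 16859) = Rational(505769, 30)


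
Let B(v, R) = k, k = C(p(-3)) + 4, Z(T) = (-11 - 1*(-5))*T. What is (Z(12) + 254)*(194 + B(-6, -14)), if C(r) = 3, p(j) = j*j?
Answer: 36582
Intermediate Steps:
p(j) = j²
Z(T) = -6*T (Z(T) = (-11 + 5)*T = -6*T)
k = 7 (k = 3 + 4 = 7)
B(v, R) = 7
(Z(12) + 254)*(194 + B(-6, -14)) = (-6*12 + 254)*(194 + 7) = (-72 + 254)*201 = 182*201 = 36582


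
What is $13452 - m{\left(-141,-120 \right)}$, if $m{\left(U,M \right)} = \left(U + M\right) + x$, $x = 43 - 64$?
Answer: $13734$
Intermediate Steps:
$x = -21$ ($x = 43 - 64 = -21$)
$m{\left(U,M \right)} = -21 + M + U$ ($m{\left(U,M \right)} = \left(U + M\right) - 21 = \left(M + U\right) - 21 = -21 + M + U$)
$13452 - m{\left(-141,-120 \right)} = 13452 - \left(-21 - 120 - 141\right) = 13452 - -282 = 13452 + 282 = 13734$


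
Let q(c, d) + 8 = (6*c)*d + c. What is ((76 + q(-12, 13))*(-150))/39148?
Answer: 33000/9787 ≈ 3.3718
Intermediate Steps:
q(c, d) = -8 + c + 6*c*d (q(c, d) = -8 + ((6*c)*d + c) = -8 + (6*c*d + c) = -8 + (c + 6*c*d) = -8 + c + 6*c*d)
((76 + q(-12, 13))*(-150))/39148 = ((76 + (-8 - 12 + 6*(-12)*13))*(-150))/39148 = ((76 + (-8 - 12 - 936))*(-150))*(1/39148) = ((76 - 956)*(-150))*(1/39148) = -880*(-150)*(1/39148) = 132000*(1/39148) = 33000/9787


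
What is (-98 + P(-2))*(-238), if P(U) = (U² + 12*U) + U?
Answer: 28560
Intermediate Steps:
P(U) = U² + 13*U
(-98 + P(-2))*(-238) = (-98 - 2*(13 - 2))*(-238) = (-98 - 2*11)*(-238) = (-98 - 22)*(-238) = -120*(-238) = 28560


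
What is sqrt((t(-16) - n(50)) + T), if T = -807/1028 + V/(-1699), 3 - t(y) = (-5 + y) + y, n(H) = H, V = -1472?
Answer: I*sqrt(7564227364871)/873286 ≈ 3.1494*I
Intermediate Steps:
t(y) = 8 - 2*y (t(y) = 3 - ((-5 + y) + y) = 3 - (-5 + 2*y) = 3 + (5 - 2*y) = 8 - 2*y)
T = 142123/1746572 (T = -807/1028 - 1472/(-1699) = -807*1/1028 - 1472*(-1/1699) = -807/1028 + 1472/1699 = 142123/1746572 ≈ 0.081372)
sqrt((t(-16) - n(50)) + T) = sqrt(((8 - 2*(-16)) - 1*50) + 142123/1746572) = sqrt(((8 + 32) - 50) + 142123/1746572) = sqrt((40 - 50) + 142123/1746572) = sqrt(-10 + 142123/1746572) = sqrt(-17323597/1746572) = I*sqrt(7564227364871)/873286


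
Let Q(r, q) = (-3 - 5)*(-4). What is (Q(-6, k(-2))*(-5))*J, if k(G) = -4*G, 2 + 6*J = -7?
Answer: 240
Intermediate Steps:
J = -3/2 (J = -1/3 + (1/6)*(-7) = -1/3 - 7/6 = -3/2 ≈ -1.5000)
Q(r, q) = 32 (Q(r, q) = -8*(-4) = 32)
(Q(-6, k(-2))*(-5))*J = (32*(-5))*(-3/2) = -160*(-3/2) = 240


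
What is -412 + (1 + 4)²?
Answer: -387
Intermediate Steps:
-412 + (1 + 4)² = -412 + 5² = -412 + 25 = -387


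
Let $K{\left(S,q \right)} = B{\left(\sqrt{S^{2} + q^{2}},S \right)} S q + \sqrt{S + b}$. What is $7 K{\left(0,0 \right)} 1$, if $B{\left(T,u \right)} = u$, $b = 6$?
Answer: $7 \sqrt{6} \approx 17.146$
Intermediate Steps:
$K{\left(S,q \right)} = \sqrt{6 + S} + q S^{2}$ ($K{\left(S,q \right)} = S S q + \sqrt{S + 6} = S^{2} q + \sqrt{6 + S} = q S^{2} + \sqrt{6 + S} = \sqrt{6 + S} + q S^{2}$)
$7 K{\left(0,0 \right)} 1 = 7 \left(\sqrt{6 + 0} + 0 \cdot 0^{2}\right) 1 = 7 \left(\sqrt{6} + 0 \cdot 0\right) 1 = 7 \left(\sqrt{6} + 0\right) 1 = 7 \sqrt{6} \cdot 1 = 7 \sqrt{6}$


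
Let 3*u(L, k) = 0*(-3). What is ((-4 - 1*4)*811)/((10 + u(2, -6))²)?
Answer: -1622/25 ≈ -64.880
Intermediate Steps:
u(L, k) = 0 (u(L, k) = (0*(-3))/3 = (⅓)*0 = 0)
((-4 - 1*4)*811)/((10 + u(2, -6))²) = ((-4 - 1*4)*811)/((10 + 0)²) = ((-4 - 4)*811)/(10²) = -8*811/100 = -6488*1/100 = -1622/25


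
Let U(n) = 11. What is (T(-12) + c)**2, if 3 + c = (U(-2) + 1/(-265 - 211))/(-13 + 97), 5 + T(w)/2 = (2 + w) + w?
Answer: 574489718401/177635584 ≈ 3234.1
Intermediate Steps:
T(w) = -6 + 4*w (T(w) = -10 + 2*((2 + w) + w) = -10 + 2*(2 + 2*w) = -10 + (4 + 4*w) = -6 + 4*w)
c = -38239/13328 (c = -3 + (11 + 1/(-265 - 211))/(-13 + 97) = -3 + (11 + 1/(-476))/84 = -3 + (11 - 1/476)*(1/84) = -3 + (5235/476)*(1/84) = -3 + 1745/13328 = -38239/13328 ≈ -2.8691)
(T(-12) + c)**2 = ((-6 + 4*(-12)) - 38239/13328)**2 = ((-6 - 48) - 38239/13328)**2 = (-54 - 38239/13328)**2 = (-757951/13328)**2 = 574489718401/177635584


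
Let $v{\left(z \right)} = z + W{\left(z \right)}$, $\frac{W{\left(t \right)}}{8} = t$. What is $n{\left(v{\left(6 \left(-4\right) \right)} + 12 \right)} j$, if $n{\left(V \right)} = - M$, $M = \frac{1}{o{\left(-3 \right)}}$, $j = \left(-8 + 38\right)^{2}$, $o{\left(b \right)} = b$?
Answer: $300$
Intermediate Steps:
$W{\left(t \right)} = 8 t$
$v{\left(z \right)} = 9 z$ ($v{\left(z \right)} = z + 8 z = 9 z$)
$j = 900$ ($j = 30^{2} = 900$)
$M = - \frac{1}{3}$ ($M = \frac{1}{-3} = - \frac{1}{3} \approx -0.33333$)
$n{\left(V \right)} = \frac{1}{3}$ ($n{\left(V \right)} = \left(-1\right) \left(- \frac{1}{3}\right) = \frac{1}{3}$)
$n{\left(v{\left(6 \left(-4\right) \right)} + 12 \right)} j = \frac{1}{3} \cdot 900 = 300$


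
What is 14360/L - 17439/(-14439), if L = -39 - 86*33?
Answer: -52390679/13847001 ≈ -3.7835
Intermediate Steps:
L = -2877 (L = -39 - 2838 = -2877)
14360/L - 17439/(-14439) = 14360/(-2877) - 17439/(-14439) = 14360*(-1/2877) - 17439*(-1/14439) = -14360/2877 + 5813/4813 = -52390679/13847001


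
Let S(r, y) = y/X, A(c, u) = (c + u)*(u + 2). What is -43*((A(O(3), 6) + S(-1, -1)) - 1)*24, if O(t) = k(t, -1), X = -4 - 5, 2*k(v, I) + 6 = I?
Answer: -59168/3 ≈ -19723.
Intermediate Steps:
k(v, I) = -3 + I/2
X = -9
O(t) = -7/2 (O(t) = -3 + (½)*(-1) = -3 - ½ = -7/2)
A(c, u) = (2 + u)*(c + u) (A(c, u) = (c + u)*(2 + u) = (2 + u)*(c + u))
S(r, y) = -y/9 (S(r, y) = y/(-9) = y*(-⅑) = -y/9)
-43*((A(O(3), 6) + S(-1, -1)) - 1)*24 = -43*(((6² + 2*(-7/2) + 2*6 - 7/2*6) - ⅑*(-1)) - 1)*24 = -43*(((36 - 7 + 12 - 21) + ⅑) - 1)*24 = -43*((20 + ⅑) - 1)*24 = -43*(181/9 - 1)*24 = -43*172/9*24 = -7396/9*24 = -59168/3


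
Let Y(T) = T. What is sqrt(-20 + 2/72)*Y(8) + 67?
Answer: 67 + 4*I*sqrt(719)/3 ≈ 67.0 + 35.752*I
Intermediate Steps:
sqrt(-20 + 2/72)*Y(8) + 67 = sqrt(-20 + 2/72)*8 + 67 = sqrt(-20 + 2*(1/72))*8 + 67 = sqrt(-20 + 1/36)*8 + 67 = sqrt(-719/36)*8 + 67 = (I*sqrt(719)/6)*8 + 67 = 4*I*sqrt(719)/3 + 67 = 67 + 4*I*sqrt(719)/3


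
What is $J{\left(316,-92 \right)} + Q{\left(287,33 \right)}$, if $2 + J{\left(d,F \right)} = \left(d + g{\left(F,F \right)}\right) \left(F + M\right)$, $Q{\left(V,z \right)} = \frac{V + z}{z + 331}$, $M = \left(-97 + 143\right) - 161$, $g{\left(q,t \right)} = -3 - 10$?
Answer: $- \frac{5707713}{91} \approx -62722.0$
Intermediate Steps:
$g{\left(q,t \right)} = -13$ ($g{\left(q,t \right)} = -3 - 10 = -13$)
$M = -115$ ($M = 46 - 161 = -115$)
$Q{\left(V,z \right)} = \frac{V + z}{331 + z}$
$J{\left(d,F \right)} = -2 + \left(-115 + F\right) \left(-13 + d\right)$ ($J{\left(d,F \right)} = -2 + \left(d - 13\right) \left(F - 115\right) = -2 + \left(-13 + d\right) \left(-115 + F\right) = -2 + \left(-115 + F\right) \left(-13 + d\right)$)
$J{\left(316,-92 \right)} + Q{\left(287,33 \right)} = \left(1493 - 36340 - -1196 - 29072\right) + \frac{287 + 33}{331 + 33} = \left(1493 - 36340 + 1196 - 29072\right) + \frac{1}{364} \cdot 320 = -62723 + \frac{1}{364} \cdot 320 = -62723 + \frac{80}{91} = - \frac{5707713}{91}$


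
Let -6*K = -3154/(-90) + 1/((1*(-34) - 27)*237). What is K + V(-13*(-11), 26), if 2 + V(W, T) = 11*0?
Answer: -5100904/650565 ≈ -7.8407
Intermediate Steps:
V(W, T) = -2 (V(W, T) = -2 + 11*0 = -2 + 0 = -2)
K = -3799774/650565 (K = -(-3154/(-90) + 1/((1*(-34) - 27)*237))/6 = -(-3154*(-1/90) + (1/237)/(-34 - 27))/6 = -(1577/45 + (1/237)/(-61))/6 = -(1577/45 - 1/61*1/237)/6 = -(1577/45 - 1/14457)/6 = -⅙*7599548/216855 = -3799774/650565 ≈ -5.8407)
K + V(-13*(-11), 26) = -3799774/650565 - 2 = -5100904/650565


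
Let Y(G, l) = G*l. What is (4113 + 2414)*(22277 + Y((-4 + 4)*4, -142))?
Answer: 145401979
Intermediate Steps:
(4113 + 2414)*(22277 + Y((-4 + 4)*4, -142)) = (4113 + 2414)*(22277 + ((-4 + 4)*4)*(-142)) = 6527*(22277 + (0*4)*(-142)) = 6527*(22277 + 0*(-142)) = 6527*(22277 + 0) = 6527*22277 = 145401979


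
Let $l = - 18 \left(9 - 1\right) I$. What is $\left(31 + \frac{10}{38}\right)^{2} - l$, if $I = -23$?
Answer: $- \frac{842796}{361} \approx -2334.6$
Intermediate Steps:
$l = 3312$ ($l = - 18 \left(9 - 1\right) \left(-23\right) = \left(-18\right) 8 \left(-23\right) = \left(-144\right) \left(-23\right) = 3312$)
$\left(31 + \frac{10}{38}\right)^{2} - l = \left(31 + \frac{10}{38}\right)^{2} - 3312 = \left(31 + 10 \cdot \frac{1}{38}\right)^{2} - 3312 = \left(31 + \frac{5}{19}\right)^{2} - 3312 = \left(\frac{594}{19}\right)^{2} - 3312 = \frac{352836}{361} - 3312 = - \frac{842796}{361}$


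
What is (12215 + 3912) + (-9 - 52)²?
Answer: 19848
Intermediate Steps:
(12215 + 3912) + (-9 - 52)² = 16127 + (-61)² = 16127 + 3721 = 19848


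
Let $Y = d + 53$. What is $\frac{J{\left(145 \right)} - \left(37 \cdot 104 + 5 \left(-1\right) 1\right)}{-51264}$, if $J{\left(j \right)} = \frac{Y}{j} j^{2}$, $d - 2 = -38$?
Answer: $\frac{689}{25632} \approx 0.02688$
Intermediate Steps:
$d = -36$ ($d = 2 - 38 = -36$)
$Y = 17$ ($Y = -36 + 53 = 17$)
$J{\left(j \right)} = 17 j$ ($J{\left(j \right)} = \frac{17}{j} j^{2} = 17 j$)
$\frac{J{\left(145 \right)} - \left(37 \cdot 104 + 5 \left(-1\right) 1\right)}{-51264} = \frac{17 \cdot 145 - \left(37 \cdot 104 + 5 \left(-1\right) 1\right)}{-51264} = \left(2465 - \left(3848 - 5\right)\right) \left(- \frac{1}{51264}\right) = \left(2465 - 3843\right) \left(- \frac{1}{51264}\right) = \left(-1378\right) \left(- \frac{1}{51264}\right) = \frac{689}{25632}$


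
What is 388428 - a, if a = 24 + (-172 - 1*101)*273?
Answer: 462933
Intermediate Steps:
a = -74505 (a = 24 + (-172 - 101)*273 = 24 - 273*273 = 24 - 74529 = -74505)
388428 - a = 388428 - 1*(-74505) = 388428 + 74505 = 462933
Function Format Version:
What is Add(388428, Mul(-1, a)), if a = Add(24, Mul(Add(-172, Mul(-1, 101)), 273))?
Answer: 462933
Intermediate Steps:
a = -74505 (a = Add(24, Mul(Add(-172, -101), 273)) = Add(24, Mul(-273, 273)) = Add(24, -74529) = -74505)
Add(388428, Mul(-1, a)) = Add(388428, Mul(-1, -74505)) = Add(388428, 74505) = 462933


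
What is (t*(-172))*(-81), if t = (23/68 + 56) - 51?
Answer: 1264329/17 ≈ 74372.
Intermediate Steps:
t = 363/68 (t = (23*(1/68) + 56) - 51 = (23/68 + 56) - 51 = 3831/68 - 51 = 363/68 ≈ 5.3382)
(t*(-172))*(-81) = ((363/68)*(-172))*(-81) = -15609/17*(-81) = 1264329/17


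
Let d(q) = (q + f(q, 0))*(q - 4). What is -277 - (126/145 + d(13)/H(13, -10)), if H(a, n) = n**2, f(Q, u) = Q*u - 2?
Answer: -808691/2900 ≈ -278.86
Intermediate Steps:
f(Q, u) = -2 + Q*u
d(q) = (-4 + q)*(-2 + q) (d(q) = (q + (-2 + q*0))*(q - 4) = (q + (-2 + 0))*(-4 + q) = (q - 2)*(-4 + q) = (-2 + q)*(-4 + q) = (-4 + q)*(-2 + q))
-277 - (126/145 + d(13)/H(13, -10)) = -277 - (126/145 + (8 + 13**2 - 6*13)/((-10)**2)) = -277 - (126*(1/145) + (8 + 169 - 78)/100) = -277 - (126/145 + 99*(1/100)) = -277 - (126/145 + 99/100) = -277 - 1*5391/2900 = -277 - 5391/2900 = -808691/2900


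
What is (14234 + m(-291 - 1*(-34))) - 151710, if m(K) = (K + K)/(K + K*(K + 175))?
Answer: -11135558/81 ≈ -1.3748e+5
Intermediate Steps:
m(K) = 2*K/(K + K*(175 + K)) (m(K) = (2*K)/(K + K*(175 + K)) = 2*K/(K + K*(175 + K)))
(14234 + m(-291 - 1*(-34))) - 151710 = (14234 + 2/(176 + (-291 - 1*(-34)))) - 151710 = (14234 + 2/(176 + (-291 + 34))) - 151710 = (14234 + 2/(176 - 257)) - 151710 = (14234 + 2/(-81)) - 151710 = (14234 + 2*(-1/81)) - 151710 = (14234 - 2/81) - 151710 = 1152952/81 - 151710 = -11135558/81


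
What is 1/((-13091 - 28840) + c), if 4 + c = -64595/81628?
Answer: -81628/3423134775 ≈ -2.3846e-5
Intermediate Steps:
c = -391107/81628 (c = -4 - 64595/81628 = -391107/81628 ≈ -4.7913)
1/((-13091 - 28840) + c) = 1/((-13091 - 28840) - 391107/81628) = 1/(-41931 - 391107/81628) = 1/(-3423134775/81628) = -81628/3423134775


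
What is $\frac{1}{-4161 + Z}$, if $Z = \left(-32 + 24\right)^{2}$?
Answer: $- \frac{1}{4097} \approx -0.00024408$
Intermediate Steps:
$Z = 64$ ($Z = \left(-8\right)^{2} = 64$)
$\frac{1}{-4161 + Z} = \frac{1}{-4161 + 64} = \frac{1}{-4097} = - \frac{1}{4097}$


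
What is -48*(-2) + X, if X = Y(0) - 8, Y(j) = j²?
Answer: 88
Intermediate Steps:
X = -8 (X = 0² - 8 = 0 - 8 = -8)
-48*(-2) + X = -48*(-2) - 8 = -24*(-4) - 8 = 96 - 8 = 88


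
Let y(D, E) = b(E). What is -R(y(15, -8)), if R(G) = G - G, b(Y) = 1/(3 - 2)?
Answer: 0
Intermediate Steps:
b(Y) = 1 (b(Y) = 1/1 = 1)
y(D, E) = 1
R(G) = 0
-R(y(15, -8)) = -1*0 = 0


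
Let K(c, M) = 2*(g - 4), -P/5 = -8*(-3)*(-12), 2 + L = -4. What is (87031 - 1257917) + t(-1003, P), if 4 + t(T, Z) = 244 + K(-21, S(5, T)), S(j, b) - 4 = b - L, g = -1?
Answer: -1170656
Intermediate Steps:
L = -6 (L = -2 - 4 = -6)
S(j, b) = 10 + b (S(j, b) = 4 + (b - 1*(-6)) = 4 + (b + 6) = 4 + (6 + b) = 10 + b)
P = 1440 (P = -5*(-8*(-3))*(-12) = -120*(-12) = -5*(-288) = 1440)
K(c, M) = -10 (K(c, M) = 2*(-1 - 4) = 2*(-5) = -10)
t(T, Z) = 230 (t(T, Z) = -4 + (244 - 10) = -4 + 234 = 230)
(87031 - 1257917) + t(-1003, P) = (87031 - 1257917) + 230 = -1170886 + 230 = -1170656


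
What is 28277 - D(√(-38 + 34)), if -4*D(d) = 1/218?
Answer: 24657545/872 ≈ 28277.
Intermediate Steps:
D(d) = -1/872 (D(d) = -¼/218 = -¼*1/218 = -1/872)
28277 - D(√(-38 + 34)) = 28277 - 1*(-1/872) = 28277 + 1/872 = 24657545/872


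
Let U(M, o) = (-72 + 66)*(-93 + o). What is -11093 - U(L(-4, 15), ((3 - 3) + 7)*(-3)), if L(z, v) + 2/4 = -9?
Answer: -11777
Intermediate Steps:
L(z, v) = -19/2 (L(z, v) = -1/2 - 9 = -19/2)
U(M, o) = 558 - 6*o (U(M, o) = -6*(-93 + o) = 558 - 6*o)
-11093 - U(L(-4, 15), ((3 - 3) + 7)*(-3)) = -11093 - (558 - 6*((3 - 3) + 7)*(-3)) = -11093 - (558 - 6*(0 + 7)*(-3)) = -11093 - (558 - 42*(-3)) = -11093 - (558 - 6*(-21)) = -11093 - (558 + 126) = -11093 - 1*684 = -11093 - 684 = -11777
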